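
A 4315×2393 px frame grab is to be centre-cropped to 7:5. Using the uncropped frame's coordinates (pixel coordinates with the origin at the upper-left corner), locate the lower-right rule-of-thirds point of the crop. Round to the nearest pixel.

4315/2393 > 7/5, so the 7:5 crop keeps the full height 2393 and trims width to 2393 × 7/5 = 3350.20 px.
Left offset = (4315 − 3350.20)/2 = 482.40 px; top offset = 0.
Lower-right is two-thirds across and two-thirds down within the crop:
x = 482.40 + 2 × 3350.20/3 ≈ 2716; y = 0.00 + 2 × 2393.00/3 ≈ 1595.

(2716, 1595)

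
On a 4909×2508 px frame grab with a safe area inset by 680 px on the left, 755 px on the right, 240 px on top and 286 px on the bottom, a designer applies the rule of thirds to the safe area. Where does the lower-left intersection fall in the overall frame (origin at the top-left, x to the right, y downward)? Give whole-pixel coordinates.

(1838, 1561)

Content width = 4909 − 680 − 755 = 3474 px; content height = 2508 − 240 − 286 = 1982 px.
Lower-left is one-third across and two-thirds down within the safe area.
x = 680 + 1 × 3474/3 = 680 + 1158.00 ≈ 1838
y = 240 + 2 × 1982/3 = 240 + 1321.33 ≈ 1561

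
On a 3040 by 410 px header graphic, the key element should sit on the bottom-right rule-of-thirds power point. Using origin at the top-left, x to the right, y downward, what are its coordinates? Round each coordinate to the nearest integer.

x = 2027 px, y = 273 px

The bottom-right point sits two-thirds of the way across and two-thirds of the way down.
x = 2 × 3040/3 ≈ 2027; y = 2 × 410/3 ≈ 273.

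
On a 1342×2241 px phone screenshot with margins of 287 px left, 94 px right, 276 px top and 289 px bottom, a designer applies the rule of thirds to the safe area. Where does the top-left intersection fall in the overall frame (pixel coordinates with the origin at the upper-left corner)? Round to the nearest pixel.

Content width = 1342 − 287 − 94 = 961 px; content height = 2241 − 276 − 289 = 1676 px.
Top-left is one-third across and one-third down within the safe area.
x = 287 + 1 × 961/3 = 287 + 320.33 ≈ 607
y = 276 + 1 × 1676/3 = 276 + 558.67 ≈ 835

(607, 835)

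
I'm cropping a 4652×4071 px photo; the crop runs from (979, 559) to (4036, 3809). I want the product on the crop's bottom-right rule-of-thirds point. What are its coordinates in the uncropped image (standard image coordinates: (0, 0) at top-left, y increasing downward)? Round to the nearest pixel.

x = 3017 px, y = 2726 px

Crop width = 4036 − 979 = 3057 px; one third is 1019.00 px.
Crop height = 3809 − 559 = 3250 px; one third is 1083.33 px.
The bottom-right point is two-thirds across and two-thirds down within the crop:
x = 979 + 2 × 1019.00 ≈ 3017; y = 559 + 2 × 1083.33 ≈ 2726.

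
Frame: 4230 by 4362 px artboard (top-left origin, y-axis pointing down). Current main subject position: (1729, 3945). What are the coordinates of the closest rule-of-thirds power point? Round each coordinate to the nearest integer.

Third lines: x ∈ {1410, 2820}, y ∈ {1454, 2908}.
1729 is closer to x = 1410; 3945 is closer to y = 2908.
So the nearest intersection is the lower-left power point.

x = 1410 px, y = 2908 px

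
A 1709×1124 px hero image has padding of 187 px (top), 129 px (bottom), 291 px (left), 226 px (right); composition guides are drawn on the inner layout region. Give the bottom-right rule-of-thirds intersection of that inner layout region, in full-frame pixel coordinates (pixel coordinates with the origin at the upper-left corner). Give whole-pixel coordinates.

Content width = 1709 − 291 − 226 = 1192 px; content height = 1124 − 187 − 129 = 808 px.
Bottom-right is two-thirds across and two-thirds down within the inner layout region.
x = 291 + 2 × 1192/3 = 291 + 794.67 ≈ 1086
y = 187 + 2 × 808/3 = 187 + 538.67 ≈ 726

(1086, 726)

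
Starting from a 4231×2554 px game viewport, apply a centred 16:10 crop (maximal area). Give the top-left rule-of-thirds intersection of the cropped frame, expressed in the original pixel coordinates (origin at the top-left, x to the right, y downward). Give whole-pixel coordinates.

x = 1434 px, y = 851 px

4231/2554 > 16/10, so the 16:10 crop keeps the full height 2554 and trims width to 2554 × 16/10 = 4086.40 px.
Left offset = (4231 − 4086.40)/2 = 72.30 px; top offset = 0.
Top-left is one-third across and one-third down within the crop:
x = 72.30 + 1 × 4086.40/3 ≈ 1434; y = 0.00 + 1 × 2554.00/3 ≈ 851.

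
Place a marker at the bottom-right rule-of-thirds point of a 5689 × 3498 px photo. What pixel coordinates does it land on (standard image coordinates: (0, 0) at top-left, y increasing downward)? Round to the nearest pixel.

(3793, 2332)

The bottom-right point sits two-thirds of the way across and two-thirds of the way down.
x = 2 × 5689/3 ≈ 3793; y = 2 × 3498/3 ≈ 2332.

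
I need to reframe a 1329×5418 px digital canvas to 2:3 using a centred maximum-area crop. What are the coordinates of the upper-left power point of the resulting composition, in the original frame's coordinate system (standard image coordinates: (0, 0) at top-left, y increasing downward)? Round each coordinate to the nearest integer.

1329/5418 < 2/3, so the 2:3 crop keeps the full width 1329 and trims height to 1329 × 3/2 = 1993.50 px.
Top offset = (5418 − 1993.50)/2 = 1712.25 px; left offset = 0.
Upper-left is one-third across and one-third down within the crop:
x = 0.00 + 1 × 1329.00/3 ≈ 443; y = 1712.25 + 1 × 1993.50/3 ≈ 2377.

(443, 2377)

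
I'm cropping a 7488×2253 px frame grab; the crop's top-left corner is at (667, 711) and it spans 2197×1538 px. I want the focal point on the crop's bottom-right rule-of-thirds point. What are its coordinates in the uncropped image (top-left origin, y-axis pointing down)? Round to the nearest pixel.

(2132, 1736)

One third of the crop width 2197 is 732.33 px.
One third of the crop height 1538 is 512.67 px.
The bottom-right point is two-thirds across and two-thirds down within the crop:
x = 667 + 2 × 732.33 ≈ 2132; y = 711 + 2 × 512.67 ≈ 1736.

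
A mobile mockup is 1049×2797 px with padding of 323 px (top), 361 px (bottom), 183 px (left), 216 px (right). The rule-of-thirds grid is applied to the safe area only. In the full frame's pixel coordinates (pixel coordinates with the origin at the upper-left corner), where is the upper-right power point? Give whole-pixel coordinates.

Content width = 1049 − 183 − 216 = 650 px; content height = 2797 − 323 − 361 = 2113 px.
Upper-right is two-thirds across and one-third down within the safe area.
x = 183 + 2 × 650/3 = 183 + 433.33 ≈ 616
y = 323 + 1 × 2113/3 = 323 + 704.33 ≈ 1027

x = 616 px, y = 1027 px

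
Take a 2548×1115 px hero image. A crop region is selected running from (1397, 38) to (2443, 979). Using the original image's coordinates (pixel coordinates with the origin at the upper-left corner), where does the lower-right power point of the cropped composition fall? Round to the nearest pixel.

(2094, 665)

Crop width = 2443 − 1397 = 1046 px; one third is 348.67 px.
Crop height = 979 − 38 = 941 px; one third is 313.67 px.
The lower-right point is two-thirds across and two-thirds down within the crop:
x = 1397 + 2 × 348.67 ≈ 2094; y = 38 + 2 × 313.67 ≈ 665.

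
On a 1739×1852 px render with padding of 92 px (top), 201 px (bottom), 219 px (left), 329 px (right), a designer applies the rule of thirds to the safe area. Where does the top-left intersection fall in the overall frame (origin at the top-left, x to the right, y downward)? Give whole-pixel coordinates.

Content width = 1739 − 219 − 329 = 1191 px; content height = 1852 − 92 − 201 = 1559 px.
Top-left is one-third across and one-third down within the safe area.
x = 219 + 1 × 1191/3 = 219 + 397.00 ≈ 616
y = 92 + 1 × 1559/3 = 92 + 519.67 ≈ 612

x = 616 px, y = 612 px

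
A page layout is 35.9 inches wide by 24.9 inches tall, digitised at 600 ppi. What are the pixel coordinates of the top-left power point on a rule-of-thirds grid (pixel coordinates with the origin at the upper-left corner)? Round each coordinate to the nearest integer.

x = 7180 px, y = 4980 px

In pixels the canvas is 35.9 × 600 = 21540 wide and 24.9 × 600 = 14940 tall.
The top-left point is one-third across and one-third down:
x = 1 × 21540/3 ≈ 7180; y = 1 × 14940/3 ≈ 4980.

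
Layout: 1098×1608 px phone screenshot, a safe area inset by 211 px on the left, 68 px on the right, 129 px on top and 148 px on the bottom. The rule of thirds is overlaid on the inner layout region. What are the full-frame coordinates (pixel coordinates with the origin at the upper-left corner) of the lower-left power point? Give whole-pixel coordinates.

(484, 1016)

Content width = 1098 − 211 − 68 = 819 px; content height = 1608 − 129 − 148 = 1331 px.
Lower-left is one-third across and two-thirds down within the inner layout region.
x = 211 + 1 × 819/3 = 211 + 273.00 ≈ 484
y = 129 + 2 × 1331/3 = 129 + 887.33 ≈ 1016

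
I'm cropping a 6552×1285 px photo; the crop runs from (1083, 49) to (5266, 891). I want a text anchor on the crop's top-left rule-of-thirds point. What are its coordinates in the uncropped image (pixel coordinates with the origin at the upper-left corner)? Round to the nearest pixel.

(2477, 330)

Crop width = 5266 − 1083 = 4183 px; one third is 1394.33 px.
Crop height = 891 − 49 = 842 px; one third is 280.67 px.
The top-left point is one-third across and one-third down within the crop:
x = 1083 + 1 × 1394.33 ≈ 2477; y = 49 + 1 × 280.67 ≈ 330.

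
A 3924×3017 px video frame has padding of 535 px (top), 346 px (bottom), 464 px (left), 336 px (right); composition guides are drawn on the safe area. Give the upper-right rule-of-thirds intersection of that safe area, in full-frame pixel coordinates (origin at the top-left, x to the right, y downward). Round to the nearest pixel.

(2547, 1247)

Content width = 3924 − 464 − 336 = 3124 px; content height = 3017 − 535 − 346 = 2136 px.
Upper-right is two-thirds across and one-third down within the safe area.
x = 464 + 2 × 3124/3 = 464 + 2082.67 ≈ 2547
y = 535 + 1 × 2136/3 = 535 + 712.00 ≈ 1247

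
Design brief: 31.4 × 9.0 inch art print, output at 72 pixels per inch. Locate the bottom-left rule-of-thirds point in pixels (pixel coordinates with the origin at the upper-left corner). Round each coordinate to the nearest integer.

(754, 432)

In pixels the canvas is 31.4 × 72 = 2260.8 wide and 9.0 × 72 = 648 tall.
The bottom-left point is one-third across and two-thirds down:
x = 1 × 2260.8/3 ≈ 754; y = 2 × 648/3 ≈ 432.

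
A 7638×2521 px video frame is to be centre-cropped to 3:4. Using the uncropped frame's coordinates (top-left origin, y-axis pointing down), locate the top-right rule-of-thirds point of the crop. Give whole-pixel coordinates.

(4134, 840)

7638/2521 > 3/4, so the 3:4 crop keeps the full height 2521 and trims width to 2521 × 3/4 = 1890.75 px.
Left offset = (7638 − 1890.75)/2 = 2873.62 px; top offset = 0.
Top-right is two-thirds across and one-third down within the crop:
x = 2873.62 + 2 × 1890.75/3 ≈ 4134; y = 0.00 + 1 × 2521.00/3 ≈ 840.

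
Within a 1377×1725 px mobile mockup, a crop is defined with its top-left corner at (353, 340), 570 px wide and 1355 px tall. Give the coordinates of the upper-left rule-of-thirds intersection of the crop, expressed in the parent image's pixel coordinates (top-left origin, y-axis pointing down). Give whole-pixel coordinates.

One third of the crop width 570 is 190.00 px.
One third of the crop height 1355 is 451.67 px.
The upper-left point is one-third across and one-third down within the crop:
x = 353 + 1 × 190.00 ≈ 543; y = 340 + 1 × 451.67 ≈ 792.

(543, 792)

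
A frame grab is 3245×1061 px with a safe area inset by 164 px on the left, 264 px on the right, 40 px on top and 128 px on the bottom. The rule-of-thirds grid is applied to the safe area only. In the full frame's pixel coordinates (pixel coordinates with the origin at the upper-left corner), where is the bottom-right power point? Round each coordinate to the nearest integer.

(2042, 635)

Content width = 3245 − 164 − 264 = 2817 px; content height = 1061 − 40 − 128 = 893 px.
Bottom-right is two-thirds across and two-thirds down within the safe area.
x = 164 + 2 × 2817/3 = 164 + 1878.00 ≈ 2042
y = 40 + 2 × 893/3 = 40 + 595.33 ≈ 635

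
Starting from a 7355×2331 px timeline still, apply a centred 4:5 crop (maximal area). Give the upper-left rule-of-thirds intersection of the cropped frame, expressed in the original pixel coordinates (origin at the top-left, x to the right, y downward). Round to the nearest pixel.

7355/2331 > 4/5, so the 4:5 crop keeps the full height 2331 and trims width to 2331 × 4/5 = 1864.80 px.
Left offset = (7355 − 1864.80)/2 = 2745.10 px; top offset = 0.
Upper-left is one-third across and one-third down within the crop:
x = 2745.10 + 1 × 1864.80/3 ≈ 3367; y = 0.00 + 1 × 2331.00/3 ≈ 777.

x = 3367 px, y = 777 px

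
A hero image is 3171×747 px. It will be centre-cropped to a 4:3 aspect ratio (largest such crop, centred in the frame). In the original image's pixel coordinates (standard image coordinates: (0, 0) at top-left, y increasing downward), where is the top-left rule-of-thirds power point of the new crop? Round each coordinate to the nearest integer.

3171/747 > 4/3, so the 4:3 crop keeps the full height 747 and trims width to 747 × 4/3 = 996.00 px.
Left offset = (3171 − 996.00)/2 = 1087.50 px; top offset = 0.
Top-left is one-third across and one-third down within the crop:
x = 1087.50 + 1 × 996.00/3 ≈ 1420; y = 0.00 + 1 × 747.00/3 ≈ 249.

(1420, 249)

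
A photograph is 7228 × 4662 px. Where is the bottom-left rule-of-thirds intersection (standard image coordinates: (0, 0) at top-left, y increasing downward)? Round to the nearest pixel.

x = 2409 px, y = 3108 px

The bottom-left point sits one-third of the way across and two-thirds of the way down.
x = 1 × 7228/3 ≈ 2409; y = 2 × 4662/3 ≈ 3108.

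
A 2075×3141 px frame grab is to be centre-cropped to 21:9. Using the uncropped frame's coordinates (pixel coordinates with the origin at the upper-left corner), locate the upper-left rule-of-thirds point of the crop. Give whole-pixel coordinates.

x = 692 px, y = 1422 px

2075/3141 < 21/9, so the 21:9 crop keeps the full width 2075 and trims height to 2075 × 9/21 = 889.29 px.
Top offset = (3141 − 889.29)/2 = 1125.86 px; left offset = 0.
Upper-left is one-third across and one-third down within the crop:
x = 0.00 + 1 × 2075.00/3 ≈ 692; y = 1125.86 + 1 × 889.29/3 ≈ 1422.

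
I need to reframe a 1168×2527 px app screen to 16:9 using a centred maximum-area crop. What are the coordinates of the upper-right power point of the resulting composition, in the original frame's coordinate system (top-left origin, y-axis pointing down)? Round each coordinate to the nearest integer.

1168/2527 < 16/9, so the 16:9 crop keeps the full width 1168 and trims height to 1168 × 9/16 = 657.00 px.
Top offset = (2527 − 657.00)/2 = 935.00 px; left offset = 0.
Upper-right is two-thirds across and one-third down within the crop:
x = 0.00 + 2 × 1168.00/3 ≈ 779; y = 935.00 + 1 × 657.00/3 ≈ 1154.

(779, 1154)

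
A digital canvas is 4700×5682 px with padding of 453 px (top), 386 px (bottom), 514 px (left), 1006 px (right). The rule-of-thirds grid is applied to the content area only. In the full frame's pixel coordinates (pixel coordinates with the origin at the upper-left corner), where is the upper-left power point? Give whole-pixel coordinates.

x = 1574 px, y = 2067 px

Content width = 4700 − 514 − 1006 = 3180 px; content height = 5682 − 453 − 386 = 4843 px.
Upper-left is one-third across and one-third down within the content area.
x = 514 + 1 × 3180/3 = 514 + 1060.00 ≈ 1574
y = 453 + 1 × 4843/3 = 453 + 1614.33 ≈ 2067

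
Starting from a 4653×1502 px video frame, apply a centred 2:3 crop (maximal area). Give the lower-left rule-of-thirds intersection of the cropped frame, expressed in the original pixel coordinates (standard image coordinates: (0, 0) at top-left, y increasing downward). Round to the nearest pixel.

(2160, 1001)

4653/1502 > 2/3, so the 2:3 crop keeps the full height 1502 and trims width to 1502 × 2/3 = 1001.33 px.
Left offset = (4653 − 1001.33)/2 = 1825.83 px; top offset = 0.
Lower-left is one-third across and two-thirds down within the crop:
x = 1825.83 + 1 × 1001.33/3 ≈ 2160; y = 0.00 + 2 × 1502.00/3 ≈ 1001.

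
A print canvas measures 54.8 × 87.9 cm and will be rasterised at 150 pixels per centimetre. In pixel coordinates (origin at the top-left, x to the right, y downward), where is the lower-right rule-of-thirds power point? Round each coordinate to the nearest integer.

(5480, 8790)

In pixels the canvas is 54.8 × 150 = 8220 wide and 87.9 × 150 = 13185 tall.
The lower-right point is two-thirds across and two-thirds down:
x = 2 × 8220/3 ≈ 5480; y = 2 × 13185/3 ≈ 8790.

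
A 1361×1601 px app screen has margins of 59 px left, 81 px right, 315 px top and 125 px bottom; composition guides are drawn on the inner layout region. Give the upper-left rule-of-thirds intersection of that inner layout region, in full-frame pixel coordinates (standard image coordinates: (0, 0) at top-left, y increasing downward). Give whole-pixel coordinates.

x = 466 px, y = 702 px

Content width = 1361 − 59 − 81 = 1221 px; content height = 1601 − 315 − 125 = 1161 px.
Upper-left is one-third across and one-third down within the inner layout region.
x = 59 + 1 × 1221/3 = 59 + 407.00 ≈ 466
y = 315 + 1 × 1161/3 = 315 + 387.00 ≈ 702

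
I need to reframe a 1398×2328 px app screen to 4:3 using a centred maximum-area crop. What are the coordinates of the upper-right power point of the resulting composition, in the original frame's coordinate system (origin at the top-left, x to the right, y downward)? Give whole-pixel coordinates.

1398/2328 < 4/3, so the 4:3 crop keeps the full width 1398 and trims height to 1398 × 3/4 = 1048.50 px.
Top offset = (2328 − 1048.50)/2 = 639.75 px; left offset = 0.
Upper-right is two-thirds across and one-third down within the crop:
x = 0.00 + 2 × 1398.00/3 ≈ 932; y = 639.75 + 1 × 1048.50/3 ≈ 989.

(932, 989)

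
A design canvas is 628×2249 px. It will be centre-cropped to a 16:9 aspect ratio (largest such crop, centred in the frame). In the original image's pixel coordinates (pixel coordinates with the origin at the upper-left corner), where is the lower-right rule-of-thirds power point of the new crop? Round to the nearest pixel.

628/2249 < 16/9, so the 16:9 crop keeps the full width 628 and trims height to 628 × 9/16 = 353.25 px.
Top offset = (2249 − 353.25)/2 = 947.88 px; left offset = 0.
Lower-right is two-thirds across and two-thirds down within the crop:
x = 0.00 + 2 × 628.00/3 ≈ 419; y = 947.88 + 2 × 353.25/3 ≈ 1183.

x = 419 px, y = 1183 px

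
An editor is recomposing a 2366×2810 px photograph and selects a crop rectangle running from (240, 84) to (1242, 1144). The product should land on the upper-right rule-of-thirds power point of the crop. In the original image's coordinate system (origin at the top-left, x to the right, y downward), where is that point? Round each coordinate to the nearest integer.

(908, 437)

Crop width = 1242 − 240 = 1002 px; one third is 334.00 px.
Crop height = 1144 − 84 = 1060 px; one third is 353.33 px.
The upper-right point is two-thirds across and one-third down within the crop:
x = 240 + 2 × 334.00 ≈ 908; y = 84 + 1 × 353.33 ≈ 437.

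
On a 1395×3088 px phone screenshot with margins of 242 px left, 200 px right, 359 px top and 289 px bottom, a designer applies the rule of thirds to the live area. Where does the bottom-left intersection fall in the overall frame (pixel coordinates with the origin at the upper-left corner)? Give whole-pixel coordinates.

Content width = 1395 − 242 − 200 = 953 px; content height = 3088 − 359 − 289 = 2440 px.
Bottom-left is one-third across and two-thirds down within the live area.
x = 242 + 1 × 953/3 = 242 + 317.67 ≈ 560
y = 359 + 2 × 2440/3 = 359 + 1626.67 ≈ 1986

(560, 1986)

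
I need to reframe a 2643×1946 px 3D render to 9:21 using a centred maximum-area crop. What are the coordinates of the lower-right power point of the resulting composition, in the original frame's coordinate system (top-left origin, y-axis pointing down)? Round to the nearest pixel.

(1461, 1297)

2643/1946 > 9/21, so the 9:21 crop keeps the full height 1946 and trims width to 1946 × 9/21 = 834.00 px.
Left offset = (2643 − 834.00)/2 = 904.50 px; top offset = 0.
Lower-right is two-thirds across and two-thirds down within the crop:
x = 904.50 + 2 × 834.00/3 ≈ 1461; y = 0.00 + 2 × 1946.00/3 ≈ 1297.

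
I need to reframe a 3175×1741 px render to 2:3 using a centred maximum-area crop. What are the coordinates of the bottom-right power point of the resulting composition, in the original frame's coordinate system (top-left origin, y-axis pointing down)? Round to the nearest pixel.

(1781, 1161)

3175/1741 > 2/3, so the 2:3 crop keeps the full height 1741 and trims width to 1741 × 2/3 = 1160.67 px.
Left offset = (3175 − 1160.67)/2 = 1007.17 px; top offset = 0.
Bottom-right is two-thirds across and two-thirds down within the crop:
x = 1007.17 + 2 × 1160.67/3 ≈ 1781; y = 0.00 + 2 × 1741.00/3 ≈ 1161.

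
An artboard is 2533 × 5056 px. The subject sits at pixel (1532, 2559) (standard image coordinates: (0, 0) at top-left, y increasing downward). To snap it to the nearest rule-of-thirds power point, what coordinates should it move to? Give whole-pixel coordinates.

Third lines: x ∈ {844, 1689}, y ∈ {1685, 3371}.
1532 is closer to x = 1689; 2559 is closer to y = 3371.
So the nearest intersection is the lower-right power point.

(1689, 3371)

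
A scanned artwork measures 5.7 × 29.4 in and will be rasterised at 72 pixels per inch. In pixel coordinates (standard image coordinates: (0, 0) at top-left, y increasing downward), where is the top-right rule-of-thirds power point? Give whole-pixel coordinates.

x = 274 px, y = 706 px

In pixels the canvas is 5.7 × 72 = 410.4 wide and 29.4 × 72 = 2116.8 tall.
The top-right point is two-thirds across and one-third down:
x = 2 × 410.4/3 ≈ 274; y = 1 × 2116.8/3 ≈ 706.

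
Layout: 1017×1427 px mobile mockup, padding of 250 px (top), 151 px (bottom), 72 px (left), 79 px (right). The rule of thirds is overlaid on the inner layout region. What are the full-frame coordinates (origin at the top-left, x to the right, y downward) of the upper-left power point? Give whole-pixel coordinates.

x = 361 px, y = 592 px

Content width = 1017 − 72 − 79 = 866 px; content height = 1427 − 250 − 151 = 1026 px.
Upper-left is one-third across and one-third down within the inner layout region.
x = 72 + 1 × 866/3 = 72 + 288.67 ≈ 361
y = 250 + 1 × 1026/3 = 250 + 342.00 ≈ 592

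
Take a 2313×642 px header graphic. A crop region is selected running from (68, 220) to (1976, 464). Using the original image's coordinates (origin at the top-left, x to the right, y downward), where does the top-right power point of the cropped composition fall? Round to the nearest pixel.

Crop width = 1976 − 68 = 1908 px; one third is 636.00 px.
Crop height = 464 − 220 = 244 px; one third is 81.33 px.
The top-right point is two-thirds across and one-third down within the crop:
x = 68 + 2 × 636.00 ≈ 1340; y = 220 + 1 × 81.33 ≈ 301.

(1340, 301)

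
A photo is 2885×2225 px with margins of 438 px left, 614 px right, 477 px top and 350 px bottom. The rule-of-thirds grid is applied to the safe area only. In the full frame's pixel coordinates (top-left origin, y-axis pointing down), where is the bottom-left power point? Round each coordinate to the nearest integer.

x = 1049 px, y = 1409 px

Content width = 2885 − 438 − 614 = 1833 px; content height = 2225 − 477 − 350 = 1398 px.
Bottom-left is one-third across and two-thirds down within the safe area.
x = 438 + 1 × 1833/3 = 438 + 611.00 ≈ 1049
y = 477 + 2 × 1398/3 = 477 + 932.00 ≈ 1409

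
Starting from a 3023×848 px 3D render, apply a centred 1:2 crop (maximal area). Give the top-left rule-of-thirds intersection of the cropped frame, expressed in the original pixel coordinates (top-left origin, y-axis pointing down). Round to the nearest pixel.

3023/848 > 1/2, so the 1:2 crop keeps the full height 848 and trims width to 848 × 1/2 = 424.00 px.
Left offset = (3023 − 424.00)/2 = 1299.50 px; top offset = 0.
Top-left is one-third across and one-third down within the crop:
x = 1299.50 + 1 × 424.00/3 ≈ 1441; y = 0.00 + 1 × 848.00/3 ≈ 283.

x = 1441 px, y = 283 px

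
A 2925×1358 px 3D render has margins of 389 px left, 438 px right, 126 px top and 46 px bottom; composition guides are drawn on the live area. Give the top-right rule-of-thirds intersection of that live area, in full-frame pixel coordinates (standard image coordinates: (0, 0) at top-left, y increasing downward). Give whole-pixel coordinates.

x = 1788 px, y = 521 px

Content width = 2925 − 389 − 438 = 2098 px; content height = 1358 − 126 − 46 = 1186 px.
Top-right is two-thirds across and one-third down within the live area.
x = 389 + 2 × 2098/3 = 389 + 1398.67 ≈ 1788
y = 126 + 1 × 1186/3 = 126 + 395.33 ≈ 521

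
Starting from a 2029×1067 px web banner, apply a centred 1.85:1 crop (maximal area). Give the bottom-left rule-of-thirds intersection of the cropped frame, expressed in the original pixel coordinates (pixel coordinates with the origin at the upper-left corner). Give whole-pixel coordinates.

(686, 711)

2029/1067 > 1.85/1, so the 1.85:1 crop keeps the full height 1067 and trims width to 1067 × 1.85/1 = 1973.95 px.
Left offset = (2029 − 1973.95)/2 = 27.52 px; top offset = 0.
Bottom-left is one-third across and two-thirds down within the crop:
x = 27.52 + 1 × 1973.95/3 ≈ 686; y = 0.00 + 2 × 1067.00/3 ≈ 711.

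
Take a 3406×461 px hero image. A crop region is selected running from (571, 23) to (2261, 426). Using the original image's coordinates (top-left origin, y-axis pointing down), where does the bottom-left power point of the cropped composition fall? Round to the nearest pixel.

Crop width = 2261 − 571 = 1690 px; one third is 563.33 px.
Crop height = 426 − 23 = 403 px; one third is 134.33 px.
The bottom-left point is one-third across and two-thirds down within the crop:
x = 571 + 1 × 563.33 ≈ 1134; y = 23 + 2 × 134.33 ≈ 292.

(1134, 292)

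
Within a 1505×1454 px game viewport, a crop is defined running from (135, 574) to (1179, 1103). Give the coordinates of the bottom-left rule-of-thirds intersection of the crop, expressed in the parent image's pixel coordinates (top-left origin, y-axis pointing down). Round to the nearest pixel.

x = 483 px, y = 927 px

Crop width = 1179 − 135 = 1044 px; one third is 348.00 px.
Crop height = 1103 − 574 = 529 px; one third is 176.33 px.
The bottom-left point is one-third across and two-thirds down within the crop:
x = 135 + 1 × 348.00 ≈ 483; y = 574 + 2 × 176.33 ≈ 927.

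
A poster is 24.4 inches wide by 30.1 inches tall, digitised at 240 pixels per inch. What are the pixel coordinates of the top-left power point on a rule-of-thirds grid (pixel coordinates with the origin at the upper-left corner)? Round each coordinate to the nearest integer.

In pixels the canvas is 24.4 × 240 = 5856 wide and 30.1 × 240 = 7224 tall.
The top-left point is one-third across and one-third down:
x = 1 × 5856/3 ≈ 1952; y = 1 × 7224/3 ≈ 2408.

x = 1952 px, y = 2408 px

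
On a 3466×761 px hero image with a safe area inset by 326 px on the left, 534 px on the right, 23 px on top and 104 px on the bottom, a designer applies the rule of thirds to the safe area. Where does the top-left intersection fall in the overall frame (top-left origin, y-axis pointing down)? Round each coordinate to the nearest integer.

Content width = 3466 − 326 − 534 = 2606 px; content height = 761 − 23 − 104 = 634 px.
Top-left is one-third across and one-third down within the safe area.
x = 326 + 1 × 2606/3 = 326 + 868.67 ≈ 1195
y = 23 + 1 × 634/3 = 23 + 211.33 ≈ 234

x = 1195 px, y = 234 px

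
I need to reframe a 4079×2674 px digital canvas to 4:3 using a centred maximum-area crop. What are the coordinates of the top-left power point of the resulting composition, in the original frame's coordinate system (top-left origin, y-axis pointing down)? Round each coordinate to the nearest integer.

(1445, 891)

4079/2674 > 4/3, so the 4:3 crop keeps the full height 2674 and trims width to 2674 × 4/3 = 3565.33 px.
Left offset = (4079 − 3565.33)/2 = 256.83 px; top offset = 0.
Top-left is one-third across and one-third down within the crop:
x = 256.83 + 1 × 3565.33/3 ≈ 1445; y = 0.00 + 1 × 2674.00/3 ≈ 891.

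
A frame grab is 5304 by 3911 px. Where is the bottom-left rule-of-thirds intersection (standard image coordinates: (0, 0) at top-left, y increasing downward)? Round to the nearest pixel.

x = 1768 px, y = 2607 px

The bottom-left point sits one-third of the way across and two-thirds of the way down.
x = 1 × 5304/3 ≈ 1768; y = 2 × 3911/3 ≈ 2607.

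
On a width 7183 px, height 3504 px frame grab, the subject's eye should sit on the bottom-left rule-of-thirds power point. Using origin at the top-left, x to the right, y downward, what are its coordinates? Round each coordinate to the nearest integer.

(2394, 2336)

The bottom-left point sits one-third of the way across and two-thirds of the way down.
x = 1 × 7183/3 ≈ 2394; y = 2 × 3504/3 ≈ 2336.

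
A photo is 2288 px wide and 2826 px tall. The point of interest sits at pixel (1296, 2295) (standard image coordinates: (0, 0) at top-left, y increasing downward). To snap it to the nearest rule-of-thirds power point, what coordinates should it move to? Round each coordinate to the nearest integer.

Third lines: x ∈ {763, 1525}, y ∈ {942, 1884}.
1296 is closer to x = 1525; 2295 is closer to y = 1884.
So the nearest intersection is the lower-right power point.

(1525, 1884)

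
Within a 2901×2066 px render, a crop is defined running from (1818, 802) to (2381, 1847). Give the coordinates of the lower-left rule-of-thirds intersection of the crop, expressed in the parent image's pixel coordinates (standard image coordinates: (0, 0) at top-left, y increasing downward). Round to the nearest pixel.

Crop width = 2381 − 1818 = 563 px; one third is 187.67 px.
Crop height = 1847 − 802 = 1045 px; one third is 348.33 px.
The lower-left point is one-third across and two-thirds down within the crop:
x = 1818 + 1 × 187.67 ≈ 2006; y = 802 + 2 × 348.33 ≈ 1499.

x = 2006 px, y = 1499 px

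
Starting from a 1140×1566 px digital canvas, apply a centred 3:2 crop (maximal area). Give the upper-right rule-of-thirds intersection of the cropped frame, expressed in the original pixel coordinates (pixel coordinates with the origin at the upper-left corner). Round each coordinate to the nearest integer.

1140/1566 < 3/2, so the 3:2 crop keeps the full width 1140 and trims height to 1140 × 2/3 = 760.00 px.
Top offset = (1566 − 760.00)/2 = 403.00 px; left offset = 0.
Upper-right is two-thirds across and one-third down within the crop:
x = 0.00 + 2 × 1140.00/3 ≈ 760; y = 403.00 + 1 × 760.00/3 ≈ 656.

(760, 656)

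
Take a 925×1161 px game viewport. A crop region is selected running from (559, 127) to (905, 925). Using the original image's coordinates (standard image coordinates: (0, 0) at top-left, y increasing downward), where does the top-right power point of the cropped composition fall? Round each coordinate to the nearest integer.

x = 790 px, y = 393 px

Crop width = 905 − 559 = 346 px; one third is 115.33 px.
Crop height = 925 − 127 = 798 px; one third is 266.00 px.
The top-right point is two-thirds across and one-third down within the crop:
x = 559 + 2 × 115.33 ≈ 790; y = 127 + 1 × 266.00 ≈ 393.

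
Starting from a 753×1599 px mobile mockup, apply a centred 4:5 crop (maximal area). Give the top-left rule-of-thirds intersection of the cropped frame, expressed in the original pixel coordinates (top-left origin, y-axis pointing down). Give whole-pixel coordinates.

753/1599 < 4/5, so the 4:5 crop keeps the full width 753 and trims height to 753 × 5/4 = 941.25 px.
Top offset = (1599 − 941.25)/2 = 328.88 px; left offset = 0.
Top-left is one-third across and one-third down within the crop:
x = 0.00 + 1 × 753.00/3 ≈ 251; y = 328.88 + 1 × 941.25/3 ≈ 643.

x = 251 px, y = 643 px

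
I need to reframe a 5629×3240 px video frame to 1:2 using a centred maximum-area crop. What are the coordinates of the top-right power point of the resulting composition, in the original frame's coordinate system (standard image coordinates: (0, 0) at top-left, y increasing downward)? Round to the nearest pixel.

x = 3085 px, y = 1080 px

5629/3240 > 1/2, so the 1:2 crop keeps the full height 3240 and trims width to 3240 × 1/2 = 1620.00 px.
Left offset = (5629 − 1620.00)/2 = 2004.50 px; top offset = 0.
Top-right is two-thirds across and one-third down within the crop:
x = 2004.50 + 2 × 1620.00/3 ≈ 3085; y = 0.00 + 1 × 3240.00/3 ≈ 1080.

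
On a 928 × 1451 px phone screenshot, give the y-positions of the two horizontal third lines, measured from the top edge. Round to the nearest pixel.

1451 / 3 = 483.67, so the horizontal lines sit at one and two thirds of 1451.

y = 484 px and y = 967 px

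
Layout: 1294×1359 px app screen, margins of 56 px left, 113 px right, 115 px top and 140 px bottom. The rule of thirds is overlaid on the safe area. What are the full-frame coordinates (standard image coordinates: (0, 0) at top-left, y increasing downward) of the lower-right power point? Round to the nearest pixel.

x = 806 px, y = 851 px

Content width = 1294 − 56 − 113 = 1125 px; content height = 1359 − 115 − 140 = 1104 px.
Lower-right is two-thirds across and two-thirds down within the safe area.
x = 56 + 2 × 1125/3 = 56 + 750.00 ≈ 806
y = 115 + 2 × 1104/3 = 115 + 736.00 ≈ 851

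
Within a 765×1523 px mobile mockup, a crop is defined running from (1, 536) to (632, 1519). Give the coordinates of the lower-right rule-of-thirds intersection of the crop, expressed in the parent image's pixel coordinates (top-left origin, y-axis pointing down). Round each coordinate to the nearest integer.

Crop width = 632 − 1 = 631 px; one third is 210.33 px.
Crop height = 1519 − 536 = 983 px; one third is 327.67 px.
The lower-right point is two-thirds across and two-thirds down within the crop:
x = 1 + 2 × 210.33 ≈ 422; y = 536 + 2 × 327.67 ≈ 1191.

x = 422 px, y = 1191 px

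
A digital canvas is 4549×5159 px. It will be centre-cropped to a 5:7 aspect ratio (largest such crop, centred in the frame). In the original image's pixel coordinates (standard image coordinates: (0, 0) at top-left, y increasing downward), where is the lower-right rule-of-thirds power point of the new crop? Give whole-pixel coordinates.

4549/5159 > 5/7, so the 5:7 crop keeps the full height 5159 and trims width to 5159 × 5/7 = 3685.00 px.
Left offset = (4549 − 3685.00)/2 = 432.00 px; top offset = 0.
Lower-right is two-thirds across and two-thirds down within the crop:
x = 432.00 + 2 × 3685.00/3 ≈ 2889; y = 0.00 + 2 × 5159.00/3 ≈ 3439.

x = 2889 px, y = 3439 px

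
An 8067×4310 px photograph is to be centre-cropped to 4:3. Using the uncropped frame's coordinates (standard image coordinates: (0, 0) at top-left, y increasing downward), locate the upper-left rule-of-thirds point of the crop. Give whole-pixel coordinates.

8067/4310 > 4/3, so the 4:3 crop keeps the full height 4310 and trims width to 4310 × 4/3 = 5746.67 px.
Left offset = (8067 − 5746.67)/2 = 1160.17 px; top offset = 0.
Upper-left is one-third across and one-third down within the crop:
x = 1160.17 + 1 × 5746.67/3 ≈ 3076; y = 0.00 + 1 × 4310.00/3 ≈ 1437.

(3076, 1437)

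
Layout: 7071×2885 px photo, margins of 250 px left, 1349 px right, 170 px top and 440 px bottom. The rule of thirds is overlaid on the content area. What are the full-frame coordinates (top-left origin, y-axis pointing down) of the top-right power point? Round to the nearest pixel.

Content width = 7071 − 250 − 1349 = 5472 px; content height = 2885 − 170 − 440 = 2275 px.
Top-right is two-thirds across and one-third down within the content area.
x = 250 + 2 × 5472/3 = 250 + 3648.00 ≈ 3898
y = 170 + 1 × 2275/3 = 170 + 758.33 ≈ 928

(3898, 928)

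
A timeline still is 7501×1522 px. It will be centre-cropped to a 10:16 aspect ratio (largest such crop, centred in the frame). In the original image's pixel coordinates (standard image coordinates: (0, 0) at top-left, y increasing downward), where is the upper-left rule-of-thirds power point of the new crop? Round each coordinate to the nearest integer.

x = 3592 px, y = 507 px

7501/1522 > 10/16, so the 10:16 crop keeps the full height 1522 and trims width to 1522 × 10/16 = 951.25 px.
Left offset = (7501 − 951.25)/2 = 3274.88 px; top offset = 0.
Upper-left is one-third across and one-third down within the crop:
x = 3274.88 + 1 × 951.25/3 ≈ 3592; y = 0.00 + 1 × 1522.00/3 ≈ 507.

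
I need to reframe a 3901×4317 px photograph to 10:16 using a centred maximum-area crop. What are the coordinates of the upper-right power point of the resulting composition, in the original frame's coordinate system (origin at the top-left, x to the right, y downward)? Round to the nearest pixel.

(2400, 1439)

3901/4317 > 10/16, so the 10:16 crop keeps the full height 4317 and trims width to 4317 × 10/16 = 2698.12 px.
Left offset = (3901 − 2698.12)/2 = 601.44 px; top offset = 0.
Upper-right is two-thirds across and one-third down within the crop:
x = 601.44 + 2 × 2698.12/3 ≈ 2400; y = 0.00 + 1 × 4317.00/3 ≈ 1439.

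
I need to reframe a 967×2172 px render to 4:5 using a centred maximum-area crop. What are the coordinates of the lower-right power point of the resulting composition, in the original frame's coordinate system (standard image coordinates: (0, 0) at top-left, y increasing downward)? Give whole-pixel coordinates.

967/2172 < 4/5, so the 4:5 crop keeps the full width 967 and trims height to 967 × 5/4 = 1208.75 px.
Top offset = (2172 − 1208.75)/2 = 481.62 px; left offset = 0.
Lower-right is two-thirds across and two-thirds down within the crop:
x = 0.00 + 2 × 967.00/3 ≈ 645; y = 481.62 + 2 × 1208.75/3 ≈ 1287.

(645, 1287)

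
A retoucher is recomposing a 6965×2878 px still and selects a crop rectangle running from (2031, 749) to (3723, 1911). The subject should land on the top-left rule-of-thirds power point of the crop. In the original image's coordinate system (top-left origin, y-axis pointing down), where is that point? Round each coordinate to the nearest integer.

(2595, 1136)

Crop width = 3723 − 2031 = 1692 px; one third is 564.00 px.
Crop height = 1911 − 749 = 1162 px; one third is 387.33 px.
The top-left point is one-third across and one-third down within the crop:
x = 2031 + 1 × 564.00 ≈ 2595; y = 749 + 1 × 387.33 ≈ 1136.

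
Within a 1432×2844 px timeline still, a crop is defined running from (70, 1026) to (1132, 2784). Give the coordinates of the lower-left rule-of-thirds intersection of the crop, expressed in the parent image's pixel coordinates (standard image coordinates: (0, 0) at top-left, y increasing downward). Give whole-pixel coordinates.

x = 424 px, y = 2198 px

Crop width = 1132 − 70 = 1062 px; one third is 354.00 px.
Crop height = 2784 − 1026 = 1758 px; one third is 586.00 px.
The lower-left point is one-third across and two-thirds down within the crop:
x = 70 + 1 × 354.00 ≈ 424; y = 1026 + 2 × 586.00 ≈ 2198.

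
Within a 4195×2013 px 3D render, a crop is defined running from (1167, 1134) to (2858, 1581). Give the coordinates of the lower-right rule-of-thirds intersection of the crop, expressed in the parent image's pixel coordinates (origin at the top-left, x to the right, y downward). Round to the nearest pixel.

x = 2294 px, y = 1432 px

Crop width = 2858 − 1167 = 1691 px; one third is 563.67 px.
Crop height = 1581 − 1134 = 447 px; one third is 149.00 px.
The lower-right point is two-thirds across and two-thirds down within the crop:
x = 1167 + 2 × 563.67 ≈ 2294; y = 1134 + 2 × 149.00 ≈ 1432.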